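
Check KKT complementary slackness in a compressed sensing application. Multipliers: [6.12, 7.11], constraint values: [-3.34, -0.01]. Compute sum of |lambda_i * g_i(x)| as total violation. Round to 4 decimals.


KKT complementary slackness check:
lambda_1 * g_1 = 6.12 * -3.34 = -20.4408
lambda_2 * g_2 = 7.11 * -0.01 = -0.0711
Total violation = 20.4408 + 0.0711 = 20.5119


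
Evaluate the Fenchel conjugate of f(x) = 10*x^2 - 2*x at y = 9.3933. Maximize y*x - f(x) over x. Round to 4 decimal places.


f*(y) = sup_x {y*x - a*x^2 - b*x} = sup_x {(y-b)*x - a*x^2}
FOC: (y - b) - 2a*x = 0 => x* = (y - b)/(2a)
x* = (9.3933 + 2)/(2*10) = 0.5697
f*(9.3933) = (y-b)^2/(4a) = (9.3933 + 2)^2/(4*10)
= 129.8073/40 = 3.2452


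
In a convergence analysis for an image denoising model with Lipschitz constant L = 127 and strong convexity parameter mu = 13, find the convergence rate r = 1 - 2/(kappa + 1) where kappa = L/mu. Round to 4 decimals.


Step 1: Compute the condition number.
kappa = L/mu = 127/13 = 9.7692
Step 2: Compute the convergence rate.
r = 1 - 2/(kappa + 1) = 1 - 2*mu/(L + mu) = (L - mu)/(L + mu) = 114/140 = 0.8143


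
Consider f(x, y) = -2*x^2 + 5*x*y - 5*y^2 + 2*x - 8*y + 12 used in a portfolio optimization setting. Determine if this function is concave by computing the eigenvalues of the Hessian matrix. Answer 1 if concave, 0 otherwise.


The Hessian of f(x,y) = -2*x^2 + 5*x*y - 5*y^2 + 2*x - 8*y + 12 is:
H = [[-4, 5], [5, -10]]
Trace = -4 - 10 = -14
Determinant = -4*-10 - (5)^2 = 15
Discriminant = (-14)^2 - 4*15 = 136.0
Eigenvalues: lambda_1 = -12.831, lambda_2 = -1.169
The function is concave.

1


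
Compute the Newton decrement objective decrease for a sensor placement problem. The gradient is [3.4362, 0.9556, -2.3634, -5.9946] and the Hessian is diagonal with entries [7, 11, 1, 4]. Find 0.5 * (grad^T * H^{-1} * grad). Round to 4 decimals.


Step 1: H is diagonal, so H^(-1) * g = [0.4909, 0.0869, -2.3634, -1.4987].
Step 2: g^T H^(-1) g = sum_i g_i^2 / H_ii
  = (3.4362)^2/7 + (0.9556)^2/11 + (-2.3634)^2/1 + (-5.9946)^2/4
  = 1.6868 + 0.083 + 5.5857 + 8.9838 = 16.3393
Step 3: Objective decrease = 0.5 * g^T H^(-1) g = 8.1696


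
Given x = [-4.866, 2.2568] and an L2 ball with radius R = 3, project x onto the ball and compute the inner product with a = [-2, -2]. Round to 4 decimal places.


Step 1: Compute ||x|| (intermediates to 6 decimals).
||x|| = sqrt((-4.866)^2 + 2.2568^2) = 5.36387
Step 2: Project.
Since ||x|| > R, scale = R/||x|| = 3/5.36387 = 0.559298, proj(x) = scale * x
proj(x) = [-2.721544, 1.262224]
Step 3: Dot product.
a^T * proj(x) = -2*(-2.721544) - 2*1.262224 = 2.9186


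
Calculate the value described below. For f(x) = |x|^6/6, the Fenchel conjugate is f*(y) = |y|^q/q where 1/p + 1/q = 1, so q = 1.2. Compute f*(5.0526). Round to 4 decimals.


The conjugate exponent q satisfies 1/p + 1/q = 1.
p = 6, so q = 6/(6 - 1) = 1.2
|y|^q = 5.0526^1.2 = 6.9858
f*(5.0526) = 6.9858 / 1.2 = 5.8215


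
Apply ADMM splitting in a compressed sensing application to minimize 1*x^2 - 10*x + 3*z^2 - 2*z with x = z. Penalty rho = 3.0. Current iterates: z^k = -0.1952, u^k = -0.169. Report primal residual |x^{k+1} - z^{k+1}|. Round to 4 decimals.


ADMM iteration with rho = 3.0, z^k = -0.1952, u^k = -0.169
Step 1: x-update.
Minimize 1*x^2 - 10*x + (3.0/2)*(x + 0.1952 - 0.169)^2
FOC: (2*1 + 3.0)*x = 10 + 3.0*(-0.1952 + 0.169)
x^{k+1} = 1.9843
Step 2: z-update.
Minimize 3*z^2 - 2*z + (3.0/2)*(1.9843 - z - 0.169)^2
FOC: (2*3 + 3.0)*z = 2 + 3.0*(1.9843 - 0.169)
z^{k+1} = 0.8273
Step 3: u-update.
u^{k+1} = -0.169 + 1.9843 - 0.8273 = 0.988
Step 4: Primal residual = |1.9843 - 0.8273| = 1.157


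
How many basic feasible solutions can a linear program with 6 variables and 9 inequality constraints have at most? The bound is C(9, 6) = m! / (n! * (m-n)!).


Each vertex corresponds to some choice of n active constraints out of m, so the number of vertices is at most C(m, n) = m! / (n!(m-n)!).
m = 9, n = 6
Numerator: 9 * 8 * 7 * 6 * 5 * 4
Denominator: 6! = 720
C(9, 6) = 84


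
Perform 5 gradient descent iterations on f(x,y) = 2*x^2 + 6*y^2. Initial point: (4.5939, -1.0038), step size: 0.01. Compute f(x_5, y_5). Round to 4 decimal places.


Gradient descent on f(x,y) = 2*x^2 + 6*y^2.
Starting point: (4.5939, -1.0038), alpha = 0.01
Step 1: grad_x = 2*2*4.5939 = 18.3756, grad_y = 2*6*-1.0038 = -12.0456
  x_1 = 4.5939 - 0.01*18.3756 = 4.4101
  y_1 = -1.0038 - 0.01*-12.0456 = -0.8833
Step 2: grad_x = 2*2*4.4101 = 17.6406, grad_y = 2*6*-0.8833 = -10.6001
  x_2 = 4.4101 - 0.01*17.6406 = 4.2337
  y_2 = -0.8833 - 0.01*-10.6001 = -0.7773
Step 3: grad_x = 2*2*4.2337 = 16.935, grad_y = 2*6*-0.7773 = -9.3281
  x_3 = 4.2337 - 0.01*16.935 = 4.0644
  y_3 = -0.7773 - 0.01*-9.3281 = -0.6841
Step 4: grad_x = 2*2*4.0644 = 16.2576, grad_y = 2*6*-0.6841 = -8.2087
  x_4 = 4.0644 - 0.01*16.2576 = 3.9018
  y_4 = -0.6841 - 0.01*-8.2087 = -0.602
Step 5: grad_x = 2*2*3.9018 = 15.6073, grad_y = 2*6*-0.602 = -7.2237
  x_5 = 3.9018 - 0.01*15.6073 = 3.7457
  y_5 = -0.602 - 0.01*-7.2237 = -0.5297
f(3.7457, -0.5297) = 2*3.7457^2 + 6*(-0.5297)^2 = 29.7449


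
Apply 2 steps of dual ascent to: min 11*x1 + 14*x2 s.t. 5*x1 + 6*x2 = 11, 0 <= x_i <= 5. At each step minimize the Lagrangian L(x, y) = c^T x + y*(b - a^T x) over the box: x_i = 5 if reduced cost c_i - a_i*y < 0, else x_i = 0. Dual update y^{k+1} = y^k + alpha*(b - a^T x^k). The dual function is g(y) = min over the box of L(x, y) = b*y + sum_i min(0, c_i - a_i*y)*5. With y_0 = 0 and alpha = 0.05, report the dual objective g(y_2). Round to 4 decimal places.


Dual ascent for LP: min 11*x1 + 14*x2, 5*x1 + 6*x2 = 11, 0 <= x_i <= 5
Step 1: y^k = 0.0, reduced costs: (11.0, 14.0)
  x^k = (0.0, 0.0), subgradient = b - a^T x = 11.0
  y^{k+1} = 0.0 + 0.05*11.0 = 0.55
Step 2: y^k = 0.55, reduced costs: (8.25, 10.7)
  x^k = (0.0, 0.0), subgradient = b - a^T x = 11.0
  y^{k+1} = 0.55 + 0.05*11.0 = 1.1
Dual objective at y_2 = 1.1: reduced costs (5.5, 7.4), box minimizer x = (0.0, 0.0)
g(y_2) = b*y + (c1 - a1*y)*x1 + (c2 - a2*y)*x2 = 11*1.1 + 5.5*0.0 + 7.4*0.0 = 12.1 + 0.0 + 0.0 = 12.1


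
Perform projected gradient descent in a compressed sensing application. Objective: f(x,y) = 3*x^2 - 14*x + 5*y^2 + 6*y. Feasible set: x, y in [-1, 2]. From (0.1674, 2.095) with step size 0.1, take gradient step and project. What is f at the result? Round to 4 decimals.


Step 1: Compute gradient at (0.1674, 2.095).
grad_x = 2*3*0.1674 - 14 = -12.9956
grad_y = 2*5*2.095 + 6 = 26.95
Step 2: Gradient step.
x_raw = 0.1674 - 0.1*-12.9956 = 1.467
y_raw = 2.095 - 0.1*26.95 = -0.6
Step 3: Project onto [-1, 2].
x_proj = clip(1.467) = 1.467
y_proj = clip(-0.6) = -0.6
Step 4: Evaluate f.
f(1.467, -0.6) = -15.8815


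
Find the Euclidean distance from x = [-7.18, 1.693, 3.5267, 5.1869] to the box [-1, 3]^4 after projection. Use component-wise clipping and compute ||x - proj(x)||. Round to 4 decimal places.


Project each component onto [-1, 3].
clip(-7.18) = -1.0, clip(1.693) = 1.693, clip(3.5267) = 3.0, clip(5.1869) = 3.0
Projection = [-1.0, 1.693, 3.0, 3.0]
Squared diffs: [38.1924, 0.0, 0.2774, 4.7825]
Distance = sqrt(43.2523) = 6.5767


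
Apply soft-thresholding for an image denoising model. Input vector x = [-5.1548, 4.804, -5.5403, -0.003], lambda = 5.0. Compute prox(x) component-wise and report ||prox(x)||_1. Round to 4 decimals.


Soft-thresholding with lambda = 5.0:
prox(-5.1548) = sign(-5.1548)*max(|-5.1548| - 5.0, 0) = -0.1548
prox(4.804) = sign(4.804)*max(|4.804| - 5.0, 0) = 0.0
prox(-5.5403) = sign(-5.5403)*max(|-5.5403| - 5.0, 0) = -0.5403
prox(-0.003) = sign(-0.003)*max(|-0.003| - 5.0, 0) = 0.0
prox(x) = [-0.1548, 0.0, -0.5403, 0.0]
||prox(x)||_1 = 0.1548 + 0.0 + 0.5403 + 0.0 = 0.6951


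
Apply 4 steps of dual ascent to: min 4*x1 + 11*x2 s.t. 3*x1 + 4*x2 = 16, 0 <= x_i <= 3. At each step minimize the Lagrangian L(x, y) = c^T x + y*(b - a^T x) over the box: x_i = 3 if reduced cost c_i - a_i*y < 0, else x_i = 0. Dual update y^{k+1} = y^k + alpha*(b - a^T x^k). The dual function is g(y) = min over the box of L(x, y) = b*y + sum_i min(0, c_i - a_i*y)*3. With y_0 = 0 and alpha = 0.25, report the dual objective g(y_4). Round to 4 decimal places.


Dual ascent for LP: min 4*x1 + 11*x2, 3*x1 + 4*x2 = 16, 0 <= x_i <= 3
Step 1: y^k = 0.0, reduced costs: (4.0, 11.0)
  x^k = (0.0, 0.0), subgradient = b - a^T x = 16.0
  y^{k+1} = 0.0 + 0.25*16.0 = 4.0
Step 2: y^k = 4.0, reduced costs: (-8.0, -5.0)
  x^k = (3.0, 3.0), subgradient = b - a^T x = -5.0
  y^{k+1} = 4.0 + 0.25*-5.0 = 2.75
Step 3: y^k = 2.75, reduced costs: (-4.25, 0.0)
  x^k = (3.0, 0.0), subgradient = b - a^T x = 7.0
  y^{k+1} = 2.75 + 0.25*7.0 = 4.5
Step 4: y^k = 4.5, reduced costs: (-9.5, -7.0)
  x^k = (3.0, 3.0), subgradient = b - a^T x = -5.0
  y^{k+1} = 4.5 + 0.25*-5.0 = 3.25
Dual objective at y_4 = 3.25: reduced costs (-5.75, -2.0), box minimizer x = (3.0, 3.0)
g(y_4) = b*y + (c1 - a1*y)*x1 + (c2 - a2*y)*x2 = 16*3.25 + (-5.75)*3.0 + (-2.0)*3.0 = 52.0 - 17.25 - 6.0 = 28.75


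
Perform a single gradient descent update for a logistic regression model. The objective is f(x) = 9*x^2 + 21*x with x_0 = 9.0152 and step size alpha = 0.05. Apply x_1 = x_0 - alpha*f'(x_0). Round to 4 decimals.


We compute the gradient at x_0 and apply the update.
f'(x) = 18*x + 21
f'(9.0152) = 18*9.0152 + 21 = 183.2736
x_1 = 9.0152 - 0.05*183.2736 = -0.1485


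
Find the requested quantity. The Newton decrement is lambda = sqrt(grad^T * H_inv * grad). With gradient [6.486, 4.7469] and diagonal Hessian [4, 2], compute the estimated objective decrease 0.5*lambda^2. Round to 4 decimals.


Step 1: H is diagonal, so H^(-1) * g = [1.6215, 2.3735].
Step 2: g^T H^(-1) g = sum_i g_i^2 / H_ii
  = (6.486)^2/4 + (4.7469)^2/2
  = 10.517 + 11.2665 = 21.7836
Step 3: Objective decrease = 0.5 * g^T H^(-1) g = 10.8918


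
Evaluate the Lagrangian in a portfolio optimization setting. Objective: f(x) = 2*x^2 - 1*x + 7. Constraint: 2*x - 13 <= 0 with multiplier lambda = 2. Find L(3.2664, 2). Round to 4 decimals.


Step 1: Evaluate f(x).
f(3.2664) = 2*3.2664^2 - 1*3.2664 + 7 = 25.0723
Step 2: Evaluate g(x).
g(3.2664) = 2*3.2664 - 13 = -6.4672
Step 3: Compute Lagrangian.
L = 25.0723 + 2*-6.4672 = 12.1379


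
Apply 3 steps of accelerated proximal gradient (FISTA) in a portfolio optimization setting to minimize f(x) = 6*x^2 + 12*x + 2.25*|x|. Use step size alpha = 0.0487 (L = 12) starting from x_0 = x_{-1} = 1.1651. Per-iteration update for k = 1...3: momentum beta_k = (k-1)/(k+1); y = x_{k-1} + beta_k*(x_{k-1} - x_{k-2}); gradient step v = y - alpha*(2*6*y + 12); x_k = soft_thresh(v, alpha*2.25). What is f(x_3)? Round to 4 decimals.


FISTA on f(x) = 6*x^2 + 12*x + 2.25*|x|
L = 12, alpha = 0.0487
Iteration 1: beta = 0.0, y = 1.1651 + 0.0*(1.1651 - 1.1651) = 1.1651
  grad(y) = 25.9812, v = y - alpha*grad = -0.1002
  prox(v) = soft_thresh(-0.1002, 0.1096) = 0.0
Iteration 2: beta = 0.3333, y = 0.0 + 0.3333*(0.0 - 1.1651) = -0.3884
  grad(y) = 7.3396, v = y - alpha*grad = -0.7458
  prox(v) = soft_thresh(-0.7458, 0.1096) = -0.6362
Iteration 3: beta = 0.5, y = -0.6362 + 0.5*(-0.6362 - 0.0) = -0.9543
  grad(y) = 0.5479, v = y - alpha*grad = -0.981
  prox(v) = soft_thresh(-0.981, 0.1096) = -0.8715
f(x_3) = 6*(-0.8715)^2 + 12*(-0.8715) + 2.25*|-0.8715| = -3.9401


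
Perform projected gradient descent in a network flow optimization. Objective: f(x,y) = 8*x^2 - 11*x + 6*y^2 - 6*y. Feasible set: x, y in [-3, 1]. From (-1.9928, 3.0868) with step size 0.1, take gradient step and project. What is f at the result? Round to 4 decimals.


Step 1: Compute gradient at (-1.9928, 3.0868).
grad_x = 2*8*-1.9928 - 11 = -42.8848
grad_y = 2*6*3.0868 - 6 = 31.0416
Step 2: Gradient step.
x_raw = -1.9928 - 0.1*-42.8848 = 2.2957
y_raw = 3.0868 - 0.1*31.0416 = -0.0174
Step 3: Project onto [-3, 1].
x_proj = clip(2.2957) = 1.0
y_proj = clip(-0.0174) = -0.0174
Step 4: Evaluate f.
f(1.0, -0.0174) = -2.894


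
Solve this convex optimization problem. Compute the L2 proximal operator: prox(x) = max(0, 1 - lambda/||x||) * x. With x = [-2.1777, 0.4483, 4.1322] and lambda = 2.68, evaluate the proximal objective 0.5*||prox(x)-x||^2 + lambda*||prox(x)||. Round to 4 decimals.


Step 1: Compute ||x||.
||x|| = 4.6924
Step 2: Compute scaling factor.
scale = max(0, 1 - 2.68/4.6924) = 0.4289
Step 3: prox(x) = [-0.9339, 0.1923, 1.7721]
||prox(x)|| = 2.0124
Step 4: Proximal objective.
0.5*||prox-x||^2 = 3.5912
lambda*||prox|| = 5.3932
Total = 8.9844


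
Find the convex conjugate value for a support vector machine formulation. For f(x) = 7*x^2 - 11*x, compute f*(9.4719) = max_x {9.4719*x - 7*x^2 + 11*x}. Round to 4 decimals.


f*(y) = sup_x {y*x - a*x^2 - b*x} = sup_x {(y-b)*x - a*x^2}
FOC: (y - b) - 2a*x = 0 => x* = (y - b)/(2a)
x* = (9.4719 + 11)/(2*7) = 1.4623
f*(9.4719) = (y-b)^2/(4a) = (9.4719 + 11)^2/(4*7)
= 419.0987/28 = 14.9678


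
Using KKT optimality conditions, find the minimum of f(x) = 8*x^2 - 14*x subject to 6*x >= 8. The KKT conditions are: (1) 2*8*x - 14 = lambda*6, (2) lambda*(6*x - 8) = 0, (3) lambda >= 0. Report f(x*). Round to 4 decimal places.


Step 1: Try lambda = 0 (constraint inactive).
x_unc = 14/(2*8) = 0.875
Check: 6*0.875 = 5.25 < 8 -- violated!
Step 2: Constraint must be active: 6*x = 8
x* = 8/6 = 4/3 = 1.3333 (rounded; the exact value 4/3 is used below)
lambda = (2*8*(4/3) - 14)/6 = 1.2222
Step 3: Compute optimal value.
f(x*) = 8*(4/3)^2 - 14*(4/3) = -4.4444


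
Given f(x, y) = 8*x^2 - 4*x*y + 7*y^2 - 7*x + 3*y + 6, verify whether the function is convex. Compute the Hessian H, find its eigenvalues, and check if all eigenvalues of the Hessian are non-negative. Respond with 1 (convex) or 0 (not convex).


The Hessian of f(x,y) = 8*x^2 - 4*x*y + 7*y^2 - 7*x + 3*y + 6 is:
H = [[16, -4], [-4, 14]]
Trace = 16 + 14 = 30
Determinant = 16*14 - (-4)^2 = 208
Discriminant = (30)^2 - 4*208 = 68.0
Eigenvalues: lambda_1 = 10.8769, lambda_2 = 19.1231
The function is convex.

1


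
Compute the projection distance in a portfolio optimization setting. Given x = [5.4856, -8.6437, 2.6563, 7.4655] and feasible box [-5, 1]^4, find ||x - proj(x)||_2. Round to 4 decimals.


Project each component onto [-5, 1].
clip(5.4856) = 1.0, clip(-8.6437) = -5.0, clip(2.6563) = 1.0, clip(7.4655) = 1.0
Projection = [1.0, -5.0, 1.0, 1.0]
Squared diffs: [20.1206, 13.2765, 2.7433, 41.8027]
Distance = sqrt(77.9431) = 8.8285


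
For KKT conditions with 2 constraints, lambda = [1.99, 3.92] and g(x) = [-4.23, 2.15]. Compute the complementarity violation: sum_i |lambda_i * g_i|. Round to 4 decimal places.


KKT complementary slackness check:
lambda_1 * g_1 = 1.99 * -4.23 = -8.4177
lambda_2 * g_2 = 3.92 * 2.15 = 8.428
Total violation = 8.4177 + 8.428 = 16.8457


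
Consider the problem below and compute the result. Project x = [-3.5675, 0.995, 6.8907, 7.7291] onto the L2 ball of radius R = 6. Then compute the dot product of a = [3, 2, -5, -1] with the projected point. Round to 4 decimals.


Step 1: Compute ||x|| (intermediates to 6 decimals).
||x|| = sqrt((-3.5675)^2 + 0.995^2 + 6.8907^2 + 7.7291^2) = 10.997173
Step 2: Project.
Since ||x|| > R, scale = R/||x|| = 6/10.997173 = 0.545595, proj(x) = scale * x
proj(x) = [-1.94641, 0.542867, 3.759531, 4.216958]
Step 3: Dot product.
a^T * proj(x) = 3*(-1.94641) + 2*0.542867 - 5*3.759531 - 1*4.216958 = -27.7681


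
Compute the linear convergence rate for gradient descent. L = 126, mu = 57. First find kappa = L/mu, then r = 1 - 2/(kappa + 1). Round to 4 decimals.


Step 1: Compute the condition number.
kappa = L/mu = 126/57 = 2.2105
Step 2: Compute the convergence rate.
r = 1 - 2/(kappa + 1) = 1 - 2*mu/(L + mu) = (L - mu)/(L + mu) = 69/183 = 0.377


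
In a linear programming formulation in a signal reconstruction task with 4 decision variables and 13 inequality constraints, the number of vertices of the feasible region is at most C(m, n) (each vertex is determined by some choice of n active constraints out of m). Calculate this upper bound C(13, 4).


Each vertex corresponds to some choice of n active constraints out of m, so the number of vertices is at most C(m, n) = m! / (n!(m-n)!).
m = 13, n = 4
Numerator: 13 * 12 * 11 * 10
Denominator: 4! = 24
C(13, 4) = 715


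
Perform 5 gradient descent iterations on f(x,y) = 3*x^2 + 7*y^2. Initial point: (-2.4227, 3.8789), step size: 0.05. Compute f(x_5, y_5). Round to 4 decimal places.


Gradient descent on f(x,y) = 3*x^2 + 7*y^2.
Starting point: (-2.4227, 3.8789), alpha = 0.05
Step 1: grad_x = 2*3*-2.4227 = -14.5362, grad_y = 2*7*3.8789 = 54.3046
  x_1 = -2.4227 - 0.05*-14.5362 = -1.6959
  y_1 = 3.8789 - 0.05*54.3046 = 1.1637
Step 2: grad_x = 2*3*-1.6959 = -10.1753, grad_y = 2*7*1.1637 = 16.2914
  x_2 = -1.6959 - 0.05*-10.1753 = -1.1871
  y_2 = 1.1637 - 0.05*16.2914 = 0.3491
Step 3: grad_x = 2*3*-1.1871 = -7.1227, grad_y = 2*7*0.3491 = 4.8874
  x_3 = -1.1871 - 0.05*-7.1227 = -0.831
  y_3 = 0.3491 - 0.05*4.8874 = 0.1047
Step 4: grad_x = 2*3*-0.831 = -4.9859, grad_y = 2*7*0.1047 = 1.4662
  x_4 = -0.831 - 0.05*-4.9859 = -0.5817
  y_4 = 0.1047 - 0.05*1.4662 = 0.0314
Step 5: grad_x = 2*3*-0.5817 = -3.4901, grad_y = 2*7*0.0314 = 0.4399
  x_5 = -0.5817 - 0.05*-3.4901 = -0.4072
  y_5 = 0.0314 - 0.05*0.4399 = 0.0094
f(-0.4072, 0.0094) = 3*(-0.4072)^2 + 7*0.0094^2 = 0.498


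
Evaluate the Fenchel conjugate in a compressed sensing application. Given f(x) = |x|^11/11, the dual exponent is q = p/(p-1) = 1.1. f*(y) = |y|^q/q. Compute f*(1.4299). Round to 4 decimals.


The conjugate exponent q satisfies 1/p + 1/q = 1.
p = 11, so q = 11/(11 - 1) = 1.1
|y|^q = 1.4299^1.1 = 1.482
f*(1.4299) = 1.482 / 1.1 = 1.3472


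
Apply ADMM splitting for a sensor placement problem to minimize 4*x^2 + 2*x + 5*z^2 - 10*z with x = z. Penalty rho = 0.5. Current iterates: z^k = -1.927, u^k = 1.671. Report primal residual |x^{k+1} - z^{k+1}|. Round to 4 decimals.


ADMM iteration with rho = 0.5, z^k = -1.927, u^k = 1.671
Step 1: x-update.
Minimize 4*x^2 + 2*x + (0.5/2)*(x + 1.927 + 1.671)^2
FOC: (2*4 + 0.5)*x = -2 + 0.5*(-1.927 - 1.671)
x^{k+1} = -0.4469
Step 2: z-update.
Minimize 5*z^2 - 10*z + (0.5/2)*(-0.4469 - z + 1.671)^2
FOC: (2*5 + 0.5)*z = 10 + 0.5*(-0.4469 + 1.671)
z^{k+1} = 1.0107
Step 3: u-update.
u^{k+1} = 1.671 - 0.4469 - 1.0107 = 0.2134
Step 4: Primal residual = |-0.4469 - 1.0107| = 1.4576


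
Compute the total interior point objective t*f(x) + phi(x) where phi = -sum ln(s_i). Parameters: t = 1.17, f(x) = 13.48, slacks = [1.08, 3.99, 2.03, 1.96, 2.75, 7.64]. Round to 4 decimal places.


Step 1: Compute log-barrier.
ln values: [0.077, 1.3838, 0.708, 0.6729, 1.0116, 2.0334]
phi = -(0.077 + 1.3838 + 0.708 + 0.6729 + 1.0116 + 2.0334) = -5.8867
Step 2: Compute augmented objective.
t*f(x) = 1.17*13.48 = 15.7716
Total = 15.7716 - 5.8867 = 9.8849


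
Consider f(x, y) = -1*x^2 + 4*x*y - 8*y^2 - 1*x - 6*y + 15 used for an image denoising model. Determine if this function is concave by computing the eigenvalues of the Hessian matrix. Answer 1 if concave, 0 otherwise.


The Hessian of f(x,y) = -1*x^2 + 4*x*y - 8*y^2 - 1*x - 6*y + 15 is:
H = [[-2, 4], [4, -16]]
Trace = -2 - 16 = -18
Determinant = -2*-16 - (4)^2 = 16
Discriminant = (-18)^2 - 4*16 = 260.0
Eigenvalues: lambda_1 = -17.0623, lambda_2 = -0.9377
The function is concave.

1


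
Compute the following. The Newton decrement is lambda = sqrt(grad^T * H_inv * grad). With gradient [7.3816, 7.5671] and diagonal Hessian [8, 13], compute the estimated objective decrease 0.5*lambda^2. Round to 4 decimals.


Step 1: H is diagonal, so H^(-1) * g = [0.9227, 0.5821].
Step 2: g^T H^(-1) g = sum_i g_i^2 / H_ii
  = (7.3816)^2/8 + (7.5671)^2/13
  = 6.811 + 4.4047 = 11.2157
Step 3: Objective decrease = 0.5 * g^T H^(-1) g = 5.6078


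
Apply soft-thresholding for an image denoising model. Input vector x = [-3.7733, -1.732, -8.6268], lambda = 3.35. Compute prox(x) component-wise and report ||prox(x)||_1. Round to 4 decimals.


Soft-thresholding with lambda = 3.35:
prox(-3.7733) = sign(-3.7733)*max(|-3.7733| - 3.35, 0) = -0.4233
prox(-1.732) = sign(-1.732)*max(|-1.732| - 3.35, 0) = 0.0
prox(-8.6268) = sign(-8.6268)*max(|-8.6268| - 3.35, 0) = -5.2768
prox(x) = [-0.4233, 0.0, -5.2768]
||prox(x)||_1 = 0.4233 + 0.0 + 5.2768 = 5.7001


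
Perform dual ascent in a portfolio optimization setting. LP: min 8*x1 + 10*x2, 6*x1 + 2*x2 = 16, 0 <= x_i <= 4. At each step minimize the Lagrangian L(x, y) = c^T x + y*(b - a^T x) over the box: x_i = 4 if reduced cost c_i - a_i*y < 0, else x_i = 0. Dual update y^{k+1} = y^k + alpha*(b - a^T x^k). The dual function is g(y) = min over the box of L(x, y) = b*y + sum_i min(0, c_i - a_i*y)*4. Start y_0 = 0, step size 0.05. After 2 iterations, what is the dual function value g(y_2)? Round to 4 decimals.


Dual ascent for LP: min 8*x1 + 10*x2, 6*x1 + 2*x2 = 16, 0 <= x_i <= 4
Step 1: y^k = 0.0, reduced costs: (8.0, 10.0)
  x^k = (0.0, 0.0), subgradient = b - a^T x = 16.0
  y^{k+1} = 0.0 + 0.05*16.0 = 0.8
Step 2: y^k = 0.8, reduced costs: (3.2, 8.4)
  x^k = (0.0, 0.0), subgradient = b - a^T x = 16.0
  y^{k+1} = 0.8 + 0.05*16.0 = 1.6
Dual objective at y_2 = 1.6: reduced costs (-1.6, 6.8), box minimizer x = (4.0, 0.0)
g(y_2) = b*y + (c1 - a1*y)*x1 + (c2 - a2*y)*x2 = 16*1.6 + (-1.6)*4.0 + 6.8*0.0 = 25.6 - 6.4 + 0.0 = 19.2


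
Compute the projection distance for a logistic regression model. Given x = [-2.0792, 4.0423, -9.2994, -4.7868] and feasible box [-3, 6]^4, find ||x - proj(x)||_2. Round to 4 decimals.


Project each component onto [-3, 6].
clip(-2.0792) = -2.0792, clip(4.0423) = 4.0423, clip(-9.2994) = -3.0, clip(-4.7868) = -3.0
Projection = [-2.0792, 4.0423, -3.0, -3.0]
Squared diffs: [0.0, 0.0, 39.6824, 3.1927]
Distance = sqrt(42.8751) = 6.5479


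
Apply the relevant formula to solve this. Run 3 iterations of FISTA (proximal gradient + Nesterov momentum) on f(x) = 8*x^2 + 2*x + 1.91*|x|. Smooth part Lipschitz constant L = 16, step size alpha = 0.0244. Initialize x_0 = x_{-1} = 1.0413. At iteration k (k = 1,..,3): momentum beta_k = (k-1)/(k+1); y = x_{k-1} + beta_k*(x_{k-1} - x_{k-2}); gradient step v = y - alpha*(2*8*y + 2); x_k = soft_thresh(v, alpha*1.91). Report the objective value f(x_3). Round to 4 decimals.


FISTA on f(x) = 8*x^2 + 2*x + 1.91*|x|
L = 16, alpha = 0.0244
Iteration 1: beta = 0.0, y = 1.0413 + 0.0*(1.0413 - 1.0413) = 1.0413
  grad(y) = 18.6608, v = y - alpha*grad = 0.586
  prox(v) = soft_thresh(0.586, 0.0466) = 0.5394
Iteration 2: beta = 0.3333, y = 0.5394 + 0.3333*(0.5394 - 1.0413) = 0.3721
  grad(y) = 7.953, v = y - alpha*grad = 0.178
  prox(v) = soft_thresh(0.178, 0.0466) = 0.1314
Iteration 3: beta = 0.5, y = 0.1314 + 0.5*(0.1314 - 0.5394) = -0.0726
  grad(y) = 0.8388, v = y - alpha*grad = -0.093
  prox(v) = soft_thresh(-0.093, 0.0466) = -0.0464
f(x_3) = 8*(-0.0464)^2 + 2*(-0.0464) + 1.91*|-0.0464| = 0.0131


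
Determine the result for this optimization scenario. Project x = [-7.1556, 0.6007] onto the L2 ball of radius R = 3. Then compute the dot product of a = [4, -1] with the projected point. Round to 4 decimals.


Step 1: Compute ||x|| (intermediates to 6 decimals).
||x|| = sqrt((-7.1556)^2 + 0.6007^2) = 7.18077
Step 2: Project.
Since ||x|| > R, scale = R/||x|| = 3/7.18077 = 0.417782, proj(x) = scale * x
proj(x) = [-2.989481, 0.250962]
Step 3: Dot product.
a^T * proj(x) = 4*(-2.989481) - 1*0.250962 = -12.2089


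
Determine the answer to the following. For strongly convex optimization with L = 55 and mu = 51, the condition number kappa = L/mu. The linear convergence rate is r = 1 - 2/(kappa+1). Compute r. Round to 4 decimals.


Step 1: Compute the condition number.
kappa = L/mu = 55/51 = 1.0784
Step 2: Compute the convergence rate.
r = 1 - 2/(kappa + 1) = 1 - 2*mu/(L + mu) = (L - mu)/(L + mu) = 4/106 = 0.0377


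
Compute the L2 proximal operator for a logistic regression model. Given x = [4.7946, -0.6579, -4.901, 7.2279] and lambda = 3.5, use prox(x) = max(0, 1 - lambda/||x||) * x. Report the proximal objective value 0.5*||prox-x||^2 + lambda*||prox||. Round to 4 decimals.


Step 1: Compute ||x||.
||x|| = 9.9842
Step 2: Compute scaling factor.
scale = max(0, 1 - 3.5/9.9842) = 0.6494
Step 3: prox(x) = [3.1138, -0.4273, -3.1829, 4.6941]
||prox(x)|| = 6.4842
Step 4: Proximal objective.
0.5*||prox-x||^2 = 6.125
lambda*||prox|| = 22.6947
Total = 28.8195


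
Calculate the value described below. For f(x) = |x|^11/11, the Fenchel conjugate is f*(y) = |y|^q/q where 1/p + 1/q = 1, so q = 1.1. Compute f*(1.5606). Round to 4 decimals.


The conjugate exponent q satisfies 1/p + 1/q = 1.
p = 11, so q = 11/(11 - 1) = 1.1
|y|^q = 1.5606^1.1 = 1.6316
f*(1.5606) = 1.6316 / 1.1 = 1.4833


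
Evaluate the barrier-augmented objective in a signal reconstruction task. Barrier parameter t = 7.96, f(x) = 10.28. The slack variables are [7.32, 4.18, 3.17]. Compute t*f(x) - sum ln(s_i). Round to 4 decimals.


Step 1: Compute log-barrier.
ln values: [1.9906, 1.4303, 1.1537]
phi = -(1.9906 + 1.4303 + 1.1537) = -4.5747
Step 2: Compute augmented objective.
t*f(x) = 7.96*10.28 = 81.8288
Total = 81.8288 - 4.5747 = 77.2541


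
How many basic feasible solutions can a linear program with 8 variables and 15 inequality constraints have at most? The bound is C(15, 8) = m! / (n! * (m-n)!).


Each vertex corresponds to some choice of n active constraints out of m, so the number of vertices is at most C(m, n) = m! / (n!(m-n)!).
m = 15, n = 8
Numerator: 15 * 14 * 13 * 12 * 11 * 10 * 9 * 8
Denominator: 8! = 40320
C(15, 8) = 6435


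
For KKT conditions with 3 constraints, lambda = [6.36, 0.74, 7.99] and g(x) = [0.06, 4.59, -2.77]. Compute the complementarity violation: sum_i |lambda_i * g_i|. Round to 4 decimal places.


KKT complementary slackness check:
lambda_1 * g_1 = 6.36 * 0.06 = 0.3816
lambda_2 * g_2 = 0.74 * 4.59 = 3.3966
lambda_3 * g_3 = 7.99 * -2.77 = -22.1323
Total violation = 0.3816 + 3.3966 + 22.1323 = 25.9105


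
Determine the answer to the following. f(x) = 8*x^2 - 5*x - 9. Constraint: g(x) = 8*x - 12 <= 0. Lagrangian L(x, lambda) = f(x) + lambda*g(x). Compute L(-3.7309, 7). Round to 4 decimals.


Step 1: Evaluate f(x).
f(-3.7309) = 8*(-3.7309)^2 - 5*(-3.7309) - 9 = 121.0114
Step 2: Evaluate g(x).
g(-3.7309) = 8*-3.7309 - 12 = -41.8472
Step 3: Compute Lagrangian.
L = 121.0114 + 7*-41.8472 = -171.919


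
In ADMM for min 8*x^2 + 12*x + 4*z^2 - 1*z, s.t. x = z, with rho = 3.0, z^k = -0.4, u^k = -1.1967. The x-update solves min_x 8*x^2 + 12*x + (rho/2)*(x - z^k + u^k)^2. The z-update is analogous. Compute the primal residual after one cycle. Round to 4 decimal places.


ADMM iteration with rho = 3.0, z^k = -0.4, u^k = -1.1967
Step 1: x-update.
Minimize 8*x^2 + 12*x + (3.0/2)*(x + 0.4 - 1.1967)^2
FOC: (2*8 + 3.0)*x = -12 + 3.0*(-0.4 + 1.1967)
x^{k+1} = -0.5058
Step 2: z-update.
Minimize 4*z^2 - 1*z + (3.0/2)*(-0.5058 - z - 1.1967)^2
FOC: (2*4 + 3.0)*z = 1 + 3.0*(-0.5058 - 1.1967)
z^{k+1} = -0.3734
Step 3: u-update.
u^{k+1} = -1.1967 - 0.5058 + 0.3734 = -1.3291
Step 4: Primal residual = |-0.5058 + 0.3734| = 0.1324


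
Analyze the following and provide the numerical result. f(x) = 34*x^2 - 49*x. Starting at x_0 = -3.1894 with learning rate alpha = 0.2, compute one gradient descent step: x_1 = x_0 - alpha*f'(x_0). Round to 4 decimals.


We compute the gradient at x_0 and apply the update.
f'(x) = 68*x - 49
f'(-3.1894) = 68*-3.1894 - 49 = -265.8792
x_1 = -3.1894 - 0.2*-265.8792 = 49.9864


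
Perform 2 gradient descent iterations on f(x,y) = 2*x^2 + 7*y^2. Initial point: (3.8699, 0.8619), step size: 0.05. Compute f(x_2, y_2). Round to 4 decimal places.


Gradient descent on f(x,y) = 2*x^2 + 7*y^2.
Starting point: (3.8699, 0.8619), alpha = 0.05
Step 1: grad_x = 2*2*3.8699 = 15.4796, grad_y = 2*7*0.8619 = 12.0666
  x_1 = 3.8699 - 0.05*15.4796 = 3.0959
  y_1 = 0.8619 - 0.05*12.0666 = 0.2586
Step 2: grad_x = 2*2*3.0959 = 12.3837, grad_y = 2*7*0.2586 = 3.62
  x_2 = 3.0959 - 0.05*12.3837 = 2.4767
  y_2 = 0.2586 - 0.05*3.62 = 0.0776
f(2.4767, 0.0776) = 2*2.4767^2 + 7*0.0776^2 = 12.3106


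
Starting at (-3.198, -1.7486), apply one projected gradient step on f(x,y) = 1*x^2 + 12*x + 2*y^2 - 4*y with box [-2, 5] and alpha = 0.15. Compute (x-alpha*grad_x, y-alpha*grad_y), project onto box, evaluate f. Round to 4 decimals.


Step 1: Compute gradient at (-3.198, -1.7486).
grad_x = 2*1*-3.198 + 12 = 5.604
grad_y = 2*2*-1.7486 - 4 = -10.9944
Step 2: Gradient step.
x_raw = -3.198 - 0.15*5.604 = -4.0386
y_raw = -1.7486 - 0.15*-10.9944 = -0.0994
Step 3: Project onto [-2, 5].
x_proj = clip(-4.0386) = -2.0
y_proj = clip(-0.0994) = -0.0994
Step 4: Evaluate f.
f(-2.0, -0.0994) = -19.5825


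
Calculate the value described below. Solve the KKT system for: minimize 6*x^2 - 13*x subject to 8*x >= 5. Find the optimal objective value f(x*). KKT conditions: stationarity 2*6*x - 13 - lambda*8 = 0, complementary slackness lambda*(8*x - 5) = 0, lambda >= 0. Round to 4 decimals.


Step 1: Try lambda = 0 (constraint inactive).
Stationarity: 2*6*x - 13 = 0
x* = 13/(2*6) = 13/12 = 1.0833 (rounded; the exact value 13/12 is used below)
Check constraint: 8*1.0833 = 8.6664 >= 5 -- satisfied.
Step 2: Compute optimal value.
f(x*) = 6*(13/12)^2 - 13*(13/12) = -7.0417


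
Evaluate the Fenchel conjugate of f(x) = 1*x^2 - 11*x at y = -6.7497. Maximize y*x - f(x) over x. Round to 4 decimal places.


f*(y) = sup_x {y*x - a*x^2 - b*x} = sup_x {(y-b)*x - a*x^2}
FOC: (y - b) - 2a*x = 0 => x* = (y - b)/(2a)
x* = (-6.7497 + 11)/(2*1) = 2.1252
f*(-6.7497) = (y-b)^2/(4a) = (-6.7497 + 11)^2/(4*1)
= 18.0651/4 = 4.5163


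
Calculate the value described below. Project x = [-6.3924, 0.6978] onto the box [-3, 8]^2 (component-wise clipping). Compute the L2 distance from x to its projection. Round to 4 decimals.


Project each component onto [-3, 8].
clip(-6.3924) = -3.0, clip(0.6978) = 0.6978
Projection = [-3.0, 0.6978]
Squared diffs: [11.5084, 0.0]
Distance = sqrt(11.5084) = 3.3924


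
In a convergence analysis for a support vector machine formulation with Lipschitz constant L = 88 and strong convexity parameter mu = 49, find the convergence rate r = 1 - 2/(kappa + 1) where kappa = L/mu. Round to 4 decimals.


Step 1: Compute the condition number.
kappa = L/mu = 88/49 = 1.7959
Step 2: Compute the convergence rate.
r = 1 - 2/(kappa + 1) = 1 - 2*mu/(L + mu) = (L - mu)/(L + mu) = 39/137 = 0.2847


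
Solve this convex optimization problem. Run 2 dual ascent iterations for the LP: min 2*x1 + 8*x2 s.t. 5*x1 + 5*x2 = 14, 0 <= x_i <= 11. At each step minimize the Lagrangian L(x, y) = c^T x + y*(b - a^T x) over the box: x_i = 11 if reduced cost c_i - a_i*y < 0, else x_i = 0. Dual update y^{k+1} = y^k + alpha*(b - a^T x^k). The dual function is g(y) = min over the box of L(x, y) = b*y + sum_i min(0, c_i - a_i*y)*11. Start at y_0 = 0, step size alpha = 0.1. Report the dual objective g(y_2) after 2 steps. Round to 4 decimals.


Dual ascent for LP: min 2*x1 + 8*x2, 5*x1 + 5*x2 = 14, 0 <= x_i <= 11
Step 1: y^k = 0.0, reduced costs: (2.0, 8.0)
  x^k = (0.0, 0.0), subgradient = b - a^T x = 14.0
  y^{k+1} = 0.0 + 0.1*14.0 = 1.4
Step 2: y^k = 1.4, reduced costs: (-5.0, 1.0)
  x^k = (11.0, 0.0), subgradient = b - a^T x = -41.0
  y^{k+1} = 1.4 + 0.1*-41.0 = -2.7
Dual objective at y_2 = -2.7: reduced costs (15.5, 21.5), box minimizer x = (0.0, 0.0)
g(y_2) = b*y + (c1 - a1*y)*x1 + (c2 - a2*y)*x2 = 14*(-2.7) + 15.5*0.0 + 21.5*0.0 = -37.8 + 0.0 + 0.0 = -37.8


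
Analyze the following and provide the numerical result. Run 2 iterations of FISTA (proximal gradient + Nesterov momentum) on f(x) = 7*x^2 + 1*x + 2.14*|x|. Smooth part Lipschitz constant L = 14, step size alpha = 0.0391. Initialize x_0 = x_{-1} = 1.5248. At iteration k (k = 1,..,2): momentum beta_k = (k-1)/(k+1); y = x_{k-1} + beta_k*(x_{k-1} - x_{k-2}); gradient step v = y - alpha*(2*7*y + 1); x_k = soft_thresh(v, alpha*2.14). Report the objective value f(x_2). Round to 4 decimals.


FISTA on f(x) = 7*x^2 + 1*x + 2.14*|x|
L = 14, alpha = 0.0391
Iteration 1: beta = 0.0, y = 1.5248 + 0.0*(1.5248 - 1.5248) = 1.5248
  grad(y) = 22.3472, v = y - alpha*grad = 0.651
  prox(v) = soft_thresh(0.651, 0.0837) = 0.5674
Iteration 2: beta = 0.3333, y = 0.5674 + 0.3333*(0.5674 - 1.5248) = 0.2482
  grad(y) = 4.4748, v = y - alpha*grad = 0.0732
  prox(v) = soft_thresh(0.0732, 0.0837) = 0.0
f(x_2) = 7*0.0^2 + 1*0.0 + 2.14*|0.0| = 0.0


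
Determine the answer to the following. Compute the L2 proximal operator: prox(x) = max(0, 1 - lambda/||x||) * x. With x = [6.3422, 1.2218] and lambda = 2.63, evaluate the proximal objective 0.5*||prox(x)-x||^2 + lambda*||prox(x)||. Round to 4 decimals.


Step 1: Compute ||x||.
||x|| = 6.4588
Step 2: Compute scaling factor.
scale = max(0, 1 - 2.63/6.4588) = 0.5928
Step 3: prox(x) = [3.7597, 0.7243]
||prox(x)|| = 3.8288
Step 4: Proximal objective.
0.5*||prox-x||^2 = 3.4585
lambda*||prox|| = 10.0697
Total = 13.5282


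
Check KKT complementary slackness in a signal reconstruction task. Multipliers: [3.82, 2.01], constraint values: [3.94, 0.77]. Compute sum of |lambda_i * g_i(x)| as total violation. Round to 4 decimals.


KKT complementary slackness check:
lambda_1 * g_1 = 3.82 * 3.94 = 15.0508
lambda_2 * g_2 = 2.01 * 0.77 = 1.5477
Total violation = 15.0508 + 1.5477 = 16.5985


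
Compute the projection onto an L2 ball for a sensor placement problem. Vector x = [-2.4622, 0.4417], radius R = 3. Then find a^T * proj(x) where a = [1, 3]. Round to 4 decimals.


Step 1: Compute ||x|| (intermediates to 6 decimals).
||x|| = sqrt((-2.4622)^2 + 0.4417^2) = 2.501505
Step 2: Project.
Since ||x|| <= R, proj = x (no scaling needed).
proj(x) = [-2.4622, 0.4417]
Step 3: Dot product.
a^T * proj(x) = 1*(-2.4622) + 3*0.4417 = -1.1371


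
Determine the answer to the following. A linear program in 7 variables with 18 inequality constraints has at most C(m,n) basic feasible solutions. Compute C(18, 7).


Each vertex corresponds to some choice of n active constraints out of m, so the number of vertices is at most C(m, n) = m! / (n!(m-n)!).
m = 18, n = 7
Numerator: 18 * 17 * 16 * 15 * 14 * 13 * 12
Denominator: 7! = 5040
C(18, 7) = 31824


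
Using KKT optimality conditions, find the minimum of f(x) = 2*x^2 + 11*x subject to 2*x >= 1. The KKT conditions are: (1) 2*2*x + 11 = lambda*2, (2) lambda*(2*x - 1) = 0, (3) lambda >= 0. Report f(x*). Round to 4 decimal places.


Step 1: Try lambda = 0 (constraint inactive).
x_unc = -11/(2*2) = -2.75
Check: 2*-2.75 = -5.5 < 1 -- violated!
Step 2: Constraint must be active: 2*x = 1
x* = 1/2 = 0.5
lambda = (2*2*0.5 + 11)/2 = 6.5
Step 3: Compute optimal value.
f(x*) = 2*0.5^2 + 11*0.5 = 6.0


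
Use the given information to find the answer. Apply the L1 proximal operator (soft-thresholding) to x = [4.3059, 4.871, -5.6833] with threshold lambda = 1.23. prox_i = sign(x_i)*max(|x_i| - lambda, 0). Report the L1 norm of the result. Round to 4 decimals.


Soft-thresholding with lambda = 1.23:
prox(4.3059) = sign(4.3059)*max(|4.3059| - 1.23, 0) = 3.0759
prox(4.871) = sign(4.871)*max(|4.871| - 1.23, 0) = 3.641
prox(-5.6833) = sign(-5.6833)*max(|-5.6833| - 1.23, 0) = -4.4533
prox(x) = [3.0759, 3.641, -4.4533]
||prox(x)||_1 = 3.0759 + 3.641 + 4.4533 = 11.1702


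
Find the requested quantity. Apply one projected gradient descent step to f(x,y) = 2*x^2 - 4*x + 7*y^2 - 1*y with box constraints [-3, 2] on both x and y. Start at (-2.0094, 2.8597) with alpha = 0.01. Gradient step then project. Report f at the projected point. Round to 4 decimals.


Step 1: Compute gradient at (-2.0094, 2.8597).
grad_x = 2*2*-2.0094 - 4 = -12.0376
grad_y = 2*7*2.8597 - 1 = 39.0358
Step 2: Gradient step.
x_raw = -2.0094 - 0.01*-12.0376 = -1.889
y_raw = 2.8597 - 0.01*39.0358 = 2.4693
Step 3: Project onto [-3, 2].
x_proj = clip(-1.889) = -1.889
y_proj = clip(2.4693) = 2.0
Step 4: Evaluate f.
f(-1.889, 2.0) = 40.6929


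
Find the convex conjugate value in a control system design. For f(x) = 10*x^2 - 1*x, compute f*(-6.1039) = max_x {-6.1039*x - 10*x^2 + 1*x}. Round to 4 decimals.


f*(y) = sup_x {y*x - a*x^2 - b*x} = sup_x {(y-b)*x - a*x^2}
FOC: (y - b) - 2a*x = 0 => x* = (y - b)/(2a)
x* = (-6.1039 + 1)/(2*10) = -0.2552
f*(-6.1039) = (y-b)^2/(4a) = (-6.1039 + 1)^2/(4*10)
= 26.0498/40 = 0.6512


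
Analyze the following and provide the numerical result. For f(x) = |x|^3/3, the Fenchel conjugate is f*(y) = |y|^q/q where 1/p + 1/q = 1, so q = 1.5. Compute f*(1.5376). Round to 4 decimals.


The conjugate exponent q satisfies 1/p + 1/q = 1.
p = 3, so q = 3/(3 - 1) = 1.5
|y|^q = 1.5376^1.5 = 1.9066
f*(1.5376) = 1.9066 / 1.5 = 1.2711


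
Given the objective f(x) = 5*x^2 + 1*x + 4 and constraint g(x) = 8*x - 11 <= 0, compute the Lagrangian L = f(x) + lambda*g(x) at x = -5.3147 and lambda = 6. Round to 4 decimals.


Step 1: Evaluate f(x).
f(-5.3147) = 5*(-5.3147)^2 + 1*(-5.3147) + 4 = 139.9155
Step 2: Evaluate g(x).
g(-5.3147) = 8*-5.3147 - 11 = -53.5176
Step 3: Compute Lagrangian.
L = 139.9155 + 6*-53.5176 = -181.1901


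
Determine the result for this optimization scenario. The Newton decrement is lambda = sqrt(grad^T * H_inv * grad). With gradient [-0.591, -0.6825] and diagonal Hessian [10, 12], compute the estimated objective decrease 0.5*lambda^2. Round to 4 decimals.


Step 1: H is diagonal, so H^(-1) * g = [-0.0591, -0.0569].
Step 2: g^T H^(-1) g = sum_i g_i^2 / H_ii
  = (-0.591)^2/10 + (-0.6825)^2/12
  = 0.0349 + 0.0388 = 0.0737
Step 3: Objective decrease = 0.5 * g^T H^(-1) g = 0.0369


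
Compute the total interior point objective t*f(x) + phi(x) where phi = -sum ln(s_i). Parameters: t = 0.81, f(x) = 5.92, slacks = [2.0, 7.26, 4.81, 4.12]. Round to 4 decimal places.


Step 1: Compute log-barrier.
ln values: [0.6931, 1.9824, 1.5707, 1.4159]
phi = -(0.6931 + 1.9824 + 1.5707 + 1.4159) = -5.6621
Step 2: Compute augmented objective.
t*f(x) = 0.81*5.92 = 4.7952
Total = 4.7952 - 5.6621 = -0.8669


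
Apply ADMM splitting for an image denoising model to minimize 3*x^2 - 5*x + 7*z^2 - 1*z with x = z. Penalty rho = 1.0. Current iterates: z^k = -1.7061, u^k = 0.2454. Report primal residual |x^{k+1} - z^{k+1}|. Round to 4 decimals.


ADMM iteration with rho = 1.0, z^k = -1.7061, u^k = 0.2454
Step 1: x-update.
Minimize 3*x^2 - 5*x + (1.0/2)*(x + 1.7061 + 0.2454)^2
FOC: (2*3 + 1.0)*x = 5 + 1.0*(-1.7061 - 0.2454)
x^{k+1} = 0.4355
Step 2: z-update.
Minimize 7*z^2 - 1*z + (1.0/2)*(0.4355 - z + 0.2454)^2
FOC: (2*7 + 1.0)*z = 1 + 1.0*(0.4355 + 0.2454)
z^{k+1} = 0.1121
Step 3: u-update.
u^{k+1} = 0.2454 + 0.4355 - 0.1121 = 0.5688
Step 4: Primal residual = |0.4355 - 0.1121| = 0.3234


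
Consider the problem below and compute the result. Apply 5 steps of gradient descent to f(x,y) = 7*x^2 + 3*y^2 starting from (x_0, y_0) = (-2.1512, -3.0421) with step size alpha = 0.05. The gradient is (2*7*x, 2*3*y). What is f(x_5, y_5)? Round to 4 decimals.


Gradient descent on f(x,y) = 7*x^2 + 3*y^2.
Starting point: (-2.1512, -3.0421), alpha = 0.05
Step 1: grad_x = 2*7*-2.1512 = -30.1168, grad_y = 2*3*-3.0421 = -18.2526
  x_1 = -2.1512 - 0.05*-30.1168 = -0.6454
  y_1 = -3.0421 - 0.05*-18.2526 = -2.1295
Step 2: grad_x = 2*7*-0.6454 = -9.035, grad_y = 2*3*-2.1295 = -12.7768
  x_2 = -0.6454 - 0.05*-9.035 = -0.1936
  y_2 = -2.1295 - 0.05*-12.7768 = -1.4906
Step 3: grad_x = 2*7*-0.1936 = -2.7105, grad_y = 2*3*-1.4906 = -8.9438
  x_3 = -0.1936 - 0.05*-2.7105 = -0.0581
  y_3 = -1.4906 - 0.05*-8.9438 = -1.0434
Step 4: grad_x = 2*7*-0.0581 = -0.8132, grad_y = 2*3*-1.0434 = -6.2606
  x_4 = -0.0581 - 0.05*-0.8132 = -0.0174
  y_4 = -1.0434 - 0.05*-6.2606 = -0.7304
Step 5: grad_x = 2*7*-0.0174 = -0.2439, grad_y = 2*3*-0.7304 = -4.3824
  x_5 = -0.0174 - 0.05*-0.2439 = -0.0052
  y_5 = -0.7304 - 0.05*-4.3824 = -0.5113
f(-0.0052, -0.5113) = 7*(-0.0052)^2 + 3*(-0.5113)^2 = 0.7844


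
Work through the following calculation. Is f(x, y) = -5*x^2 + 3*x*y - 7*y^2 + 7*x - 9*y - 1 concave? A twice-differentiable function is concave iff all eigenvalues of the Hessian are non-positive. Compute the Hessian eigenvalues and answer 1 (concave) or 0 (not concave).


The Hessian of f(x,y) = -5*x^2 + 3*x*y - 7*y^2 + 7*x - 9*y - 1 is:
H = [[-10, 3], [3, -14]]
Trace = -10 - 14 = -24
Determinant = -10*-14 - (3)^2 = 131
Discriminant = (-24)^2 - 4*131 = 52.0
Eigenvalues: lambda_1 = -15.6056, lambda_2 = -8.3944
The function is concave.

1
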